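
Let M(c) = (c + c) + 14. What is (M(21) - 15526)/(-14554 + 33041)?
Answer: -2210/2641 ≈ -0.83680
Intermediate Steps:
M(c) = 14 + 2*c (M(c) = 2*c + 14 = 14 + 2*c)
(M(21) - 15526)/(-14554 + 33041) = ((14 + 2*21) - 15526)/(-14554 + 33041) = ((14 + 42) - 15526)/18487 = (56 - 15526)*(1/18487) = -15470*1/18487 = -2210/2641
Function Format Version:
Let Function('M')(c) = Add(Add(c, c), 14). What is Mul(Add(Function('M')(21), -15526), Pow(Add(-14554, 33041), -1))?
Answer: Rational(-2210, 2641) ≈ -0.83680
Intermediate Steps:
Function('M')(c) = Add(14, Mul(2, c)) (Function('M')(c) = Add(Mul(2, c), 14) = Add(14, Mul(2, c)))
Mul(Add(Function('M')(21), -15526), Pow(Add(-14554, 33041), -1)) = Mul(Add(Add(14, Mul(2, 21)), -15526), Pow(Add(-14554, 33041), -1)) = Mul(Add(Add(14, 42), -15526), Pow(18487, -1)) = Mul(Add(56, -15526), Rational(1, 18487)) = Mul(-15470, Rational(1, 18487)) = Rational(-2210, 2641)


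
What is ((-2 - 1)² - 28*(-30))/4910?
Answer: 849/4910 ≈ 0.17291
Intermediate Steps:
((-2 - 1)² - 28*(-30))/4910 = ((-3)² + 840)*(1/4910) = (9 + 840)*(1/4910) = 849*(1/4910) = 849/4910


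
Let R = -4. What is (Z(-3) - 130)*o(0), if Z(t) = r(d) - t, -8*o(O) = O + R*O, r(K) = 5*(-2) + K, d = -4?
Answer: 0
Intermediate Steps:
r(K) = -10 + K
o(O) = 3*O/8 (o(O) = -(O - 4*O)/8 = -(-3)*O/8 = 3*O/8)
Z(t) = -14 - t (Z(t) = (-10 - 4) - t = -14 - t)
(Z(-3) - 130)*o(0) = ((-14 - 1*(-3)) - 130)*((3/8)*0) = ((-14 + 3) - 130)*0 = (-11 - 130)*0 = -141*0 = 0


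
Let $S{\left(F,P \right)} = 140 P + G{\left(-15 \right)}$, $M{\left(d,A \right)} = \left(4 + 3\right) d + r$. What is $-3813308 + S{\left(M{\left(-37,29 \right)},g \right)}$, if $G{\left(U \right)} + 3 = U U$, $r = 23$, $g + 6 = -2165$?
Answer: $-4117026$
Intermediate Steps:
$g = -2171$ ($g = -6 - 2165 = -2171$)
$M{\left(d,A \right)} = 23 + 7 d$ ($M{\left(d,A \right)} = \left(4 + 3\right) d + 23 = 7 d + 23 = 23 + 7 d$)
$G{\left(U \right)} = -3 + U^{2}$ ($G{\left(U \right)} = -3 + U U = -3 + U^{2}$)
$S{\left(F,P \right)} = 222 + 140 P$ ($S{\left(F,P \right)} = 140 P - \left(3 - \left(-15\right)^{2}\right) = 140 P + \left(-3 + 225\right) = 140 P + 222 = 222 + 140 P$)
$-3813308 + S{\left(M{\left(-37,29 \right)},g \right)} = -3813308 + \left(222 + 140 \left(-2171\right)\right) = -3813308 + \left(222 - 303940\right) = -3813308 - 303718 = -4117026$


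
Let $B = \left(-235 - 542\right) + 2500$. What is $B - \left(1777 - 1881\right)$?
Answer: $1827$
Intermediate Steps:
$B = 1723$ ($B = \left(-235 - 542\right) + 2500 = -777 + 2500 = 1723$)
$B - \left(1777 - 1881\right) = 1723 - \left(1777 - 1881\right) = 1723 - -104 = 1723 + 104 = 1827$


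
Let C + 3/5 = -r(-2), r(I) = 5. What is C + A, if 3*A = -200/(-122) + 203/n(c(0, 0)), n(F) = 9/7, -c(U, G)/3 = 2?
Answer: 391789/8235 ≈ 47.576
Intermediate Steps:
c(U, G) = -6 (c(U, G) = -3*2 = -6)
n(F) = 9/7 (n(F) = 9*(1/7) = 9/7)
A = 87581/1647 (A = (-200/(-122) + 203/(9/7))/3 = (-200*(-1/122) + 203*(7/9))/3 = (100/61 + 1421/9)/3 = (1/3)*(87581/549) = 87581/1647 ≈ 53.176)
C = -28/5 (C = -3/5 - 1*5 = -3/5 - 5 = -28/5 ≈ -5.6000)
C + A = -28/5 + 87581/1647 = 391789/8235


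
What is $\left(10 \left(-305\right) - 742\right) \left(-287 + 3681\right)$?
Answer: $-12870048$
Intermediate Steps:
$\left(10 \left(-305\right) - 742\right) \left(-287 + 3681\right) = \left(-3050 - 742\right) 3394 = \left(-3792\right) 3394 = -12870048$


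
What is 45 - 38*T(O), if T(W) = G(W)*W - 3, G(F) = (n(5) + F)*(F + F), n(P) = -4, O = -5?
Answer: 17259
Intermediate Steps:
G(F) = 2*F*(-4 + F) (G(F) = (-4 + F)*(F + F) = (-4 + F)*(2*F) = 2*F*(-4 + F))
T(W) = -3 + 2*W**2*(-4 + W) (T(W) = (2*W*(-4 + W))*W - 3 = 2*W**2*(-4 + W) - 3 = -3 + 2*W**2*(-4 + W))
45 - 38*T(O) = 45 - 38*(-3 + 2*(-5)**2*(-4 - 5)) = 45 - 38*(-3 + 2*25*(-9)) = 45 - 38*(-3 - 450) = 45 - 38*(-453) = 45 + 17214 = 17259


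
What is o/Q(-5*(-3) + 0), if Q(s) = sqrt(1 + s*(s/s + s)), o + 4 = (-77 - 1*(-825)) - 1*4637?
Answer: -3893*sqrt(241)/241 ≈ -250.77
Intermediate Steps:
o = -3893 (o = -4 + ((-77 - 1*(-825)) - 1*4637) = -4 + ((-77 + 825) - 4637) = -4 + (748 - 4637) = -4 - 3889 = -3893)
Q(s) = sqrt(1 + s*(1 + s))
o/Q(-5*(-3) + 0) = -3893/sqrt(1 + (-5*(-3) + 0) + (-5*(-3) + 0)**2) = -3893/sqrt(1 + (15 + 0) + (15 + 0)**2) = -3893/sqrt(1 + 15 + 15**2) = -3893/sqrt(1 + 15 + 225) = -3893*sqrt(241)/241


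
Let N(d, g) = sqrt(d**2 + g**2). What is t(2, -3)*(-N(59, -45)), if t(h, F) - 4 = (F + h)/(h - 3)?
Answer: -5*sqrt(5506) ≈ -371.01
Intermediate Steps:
t(h, F) = 4 + (F + h)/(-3 + h) (t(h, F) = 4 + (F + h)/(h - 3) = 4 + (F + h)/(-3 + h))
t(2, -3)*(-N(59, -45)) = ((-12 - 3 + 5*2)/(-3 + 2))*(-sqrt(59**2 + (-45)**2)) = ((-12 - 3 + 10)/(-1))*(-sqrt(3481 + 2025)) = (-1*(-5))*(-sqrt(5506)) = 5*(-sqrt(5506)) = -5*sqrt(5506)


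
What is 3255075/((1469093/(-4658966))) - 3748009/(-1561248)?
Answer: -23676763421771271763/2293618508064 ≈ -1.0323e+7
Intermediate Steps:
3255075/((1469093/(-4658966))) - 3748009/(-1561248) = 3255075/((1469093*(-1/4658966))) - 3748009*(-1/1561248) = 3255075/(-1469093/4658966) + 3748009/1561248 = 3255075*(-4658966/1469093) + 3748009/1561248 = -15165283752450/1469093 + 3748009/1561248 = -23676763421771271763/2293618508064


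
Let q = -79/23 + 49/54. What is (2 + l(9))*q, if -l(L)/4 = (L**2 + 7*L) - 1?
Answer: 298205/207 ≈ 1440.6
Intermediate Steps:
l(L) = 4 - 28*L - 4*L**2 (l(L) = -4*((L**2 + 7*L) - 1) = -4*(-1 + L**2 + 7*L) = 4 - 28*L - 4*L**2)
q = -3139/1242 (q = -79*1/23 + 49*(1/54) = -79/23 + 49/54 = -3139/1242 ≈ -2.5274)
(2 + l(9))*q = (2 + (4 - 28*9 - 4*9**2))*(-3139/1242) = (2 + (4 - 252 - 4*81))*(-3139/1242) = (2 + (4 - 252 - 324))*(-3139/1242) = (2 - 572)*(-3139/1242) = -570*(-3139/1242) = 298205/207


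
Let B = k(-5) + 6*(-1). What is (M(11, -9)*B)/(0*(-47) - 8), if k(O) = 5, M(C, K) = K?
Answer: -9/8 ≈ -1.1250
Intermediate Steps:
B = -1 (B = 5 + 6*(-1) = 5 - 6 = -1)
(M(11, -9)*B)/(0*(-47) - 8) = (-9*(-1))/(0*(-47) - 8) = 9/(0 - 8) = 9/(-8) = 9*(-1/8) = -9/8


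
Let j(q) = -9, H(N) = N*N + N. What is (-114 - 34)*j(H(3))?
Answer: 1332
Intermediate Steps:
H(N) = N + N**2 (H(N) = N**2 + N = N + N**2)
(-114 - 34)*j(H(3)) = (-114 - 34)*(-9) = -148*(-9) = 1332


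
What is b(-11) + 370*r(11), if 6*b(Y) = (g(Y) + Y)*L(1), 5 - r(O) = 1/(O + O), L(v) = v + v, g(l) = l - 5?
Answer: 20066/11 ≈ 1824.2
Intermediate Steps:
g(l) = -5 + l
L(v) = 2*v
r(O) = 5 - 1/(2*O) (r(O) = 5 - 1/(O + O) = 5 - 1/(2*O))
b(Y) = -5/3 + 2*Y/3 (b(Y) = (((-5 + Y) + Y)*(2*1))/6 = ((-5 + 2*Y)*2)/6 = (-10 + 4*Y)/6 = -5/3 + 2*Y/3)
b(-11) + 370*r(11) = (-5/3 + (2/3)*(-11)) + 370*(5 - 1/2/11) = (-5/3 - 22/3) + 370*(5 - 1/2*1/11) = -9 + 370*(5 - 1/22) = -9 + 370*(109/22) = -9 + 20165/11 = 20066/11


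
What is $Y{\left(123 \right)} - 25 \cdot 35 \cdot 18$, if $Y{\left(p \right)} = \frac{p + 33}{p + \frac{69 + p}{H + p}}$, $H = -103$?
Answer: $- \frac{267730}{17} \approx -15749.0$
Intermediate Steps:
$Y{\left(p \right)} = \frac{33 + p}{p + \frac{69 + p}{-103 + p}}$ ($Y{\left(p \right)} = \frac{p + 33}{p + \frac{69 + p}{-103 + p}} = \frac{33 + p}{p + \frac{69 + p}{-103 + p}}$)
$Y{\left(123 \right)} - 25 \cdot 35 \cdot 18 = \frac{-3399 + 123^{2} - 8610}{69 + 123^{2} - 12546} - 25 \cdot 35 \cdot 18 = \frac{-3399 + 15129 - 8610}{69 + 15129 - 12546} - 875 \cdot 18 = \frac{1}{2652} \cdot 3120 - 15750 = \frac{20}{17} - 15750 = - \frac{267730}{17}$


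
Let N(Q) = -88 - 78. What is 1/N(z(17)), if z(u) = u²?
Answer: -1/166 ≈ -0.0060241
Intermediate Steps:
N(Q) = -166
1/N(z(17)) = 1/(-166) = -1/166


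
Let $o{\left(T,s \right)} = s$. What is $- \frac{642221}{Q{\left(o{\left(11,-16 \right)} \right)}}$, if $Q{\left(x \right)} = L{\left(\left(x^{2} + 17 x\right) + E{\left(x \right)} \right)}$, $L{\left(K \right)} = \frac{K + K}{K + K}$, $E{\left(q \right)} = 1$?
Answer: $-642221$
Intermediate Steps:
$L{\left(K \right)} = 1$ ($L{\left(K \right)} = \frac{2 K}{2 K} = 2 K \frac{1}{2 K} = 1$)
$Q{\left(x \right)} = 1$
$- \frac{642221}{Q{\left(o{\left(11,-16 \right)} \right)}} = - \frac{642221}{1} = \left(-642221\right) 1 = -642221$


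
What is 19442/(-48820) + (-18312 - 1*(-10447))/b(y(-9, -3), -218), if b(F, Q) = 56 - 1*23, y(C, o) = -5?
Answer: -17482313/73230 ≈ -238.73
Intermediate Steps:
b(F, Q) = 33 (b(F, Q) = 56 - 23 = 33)
19442/(-48820) + (-18312 - 1*(-10447))/b(y(-9, -3), -218) = 19442/(-48820) + (-18312 - 1*(-10447))/33 = 19442*(-1/48820) + (-18312 + 10447)*(1/33) = -9721/24410 - 7865*1/33 = -9721/24410 - 715/3 = -17482313/73230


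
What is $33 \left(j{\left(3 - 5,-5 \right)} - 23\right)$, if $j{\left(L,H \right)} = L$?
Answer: $-825$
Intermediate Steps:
$33 \left(j{\left(3 - 5,-5 \right)} - 23\right) = 33 \left(\left(3 - 5\right) - 23\right) = 33 \left(-2 - 23\right) = 33 \left(-25\right) = -825$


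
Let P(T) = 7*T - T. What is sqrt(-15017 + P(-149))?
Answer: I*sqrt(15911) ≈ 126.14*I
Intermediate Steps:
P(T) = 6*T
sqrt(-15017 + P(-149)) = sqrt(-15017 + 6*(-149)) = sqrt(-15017 - 894) = sqrt(-15911) = I*sqrt(15911)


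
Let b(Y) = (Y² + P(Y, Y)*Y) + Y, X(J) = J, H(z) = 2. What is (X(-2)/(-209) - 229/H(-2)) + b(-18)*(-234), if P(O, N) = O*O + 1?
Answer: 542221871/418 ≈ 1.2972e+6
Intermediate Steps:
P(O, N) = 1 + O² (P(O, N) = O² + 1 = 1 + O²)
b(Y) = Y + Y² + Y*(1 + Y²) (b(Y) = (Y² + (1 + Y²)*Y) + Y = (Y² + Y*(1 + Y²)) + Y = Y + Y² + Y*(1 + Y²))
(X(-2)/(-209) - 229/H(-2)) + b(-18)*(-234) = (-2/(-209) - 229/2) - 18*(2 - 18 + (-18)²)*(-234) = (-2*(-1/209) - 229*½) - 18*(2 - 18 + 324)*(-234) = (2/209 - 229/2) - 18*308*(-234) = -47857/418 - 5544*(-234) = -47857/418 + 1297296 = 542221871/418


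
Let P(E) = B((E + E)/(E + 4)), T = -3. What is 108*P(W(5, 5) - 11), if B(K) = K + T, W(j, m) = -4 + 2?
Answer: -12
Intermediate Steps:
W(j, m) = -2
B(K) = -3 + K (B(K) = K - 3 = -3 + K)
P(E) = -3 + 2*E/(4 + E) (P(E) = -3 + (E + E)/(E + 4) = -3 + (2*E)/(4 + E) = -3 + 2*E/(4 + E))
108*P(W(5, 5) - 11) = 108*((-12 - (-2 - 11))/(4 + (-2 - 11))) = 108*((-12 - 1*(-13))/(4 - 13)) = 108*((-12 + 13)/(-9)) = 108*(-1/9*1) = 108*(-1/9) = -12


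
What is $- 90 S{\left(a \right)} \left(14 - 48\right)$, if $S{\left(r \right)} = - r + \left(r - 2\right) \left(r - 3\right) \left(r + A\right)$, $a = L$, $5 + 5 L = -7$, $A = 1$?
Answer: $- \frac{2361096}{25} \approx -94444.0$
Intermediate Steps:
$L = - \frac{12}{5}$ ($L = -1 + \frac{1}{5} \left(-7\right) = -1 - \frac{7}{5} = - \frac{12}{5} \approx -2.4$)
$a = - \frac{12}{5} \approx -2.4$
$S{\left(r \right)} = - r + \left(1 + r\right) \left(-3 + r\right) \left(-2 + r\right)$ ($S{\left(r \right)} = - r + \left(r - 2\right) \left(r - 3\right) \left(r + 1\right) = - r + \left(-2 + r\right) \left(-3 + r\right) \left(1 + r\right) = - r + \left(-3 + r\right) \left(-2 + r\right) \left(1 + r\right) = - r + \left(1 + r\right) \left(-3 + r\right) \left(-2 + r\right)$)
$- 90 S{\left(a \right)} \left(14 - 48\right) = - 90 \left(6 + \left(- \frac{12}{5}\right)^{3} - 4 \left(- \frac{12}{5}\right)^{2}\right) \left(14 - 48\right) = - 90 \left(6 - \frac{1728}{125} - \frac{576}{25}\right) \left(-34\right) = \left(-90\right) \left(- \frac{3858}{125}\right) \left(-34\right) = \frac{69444}{25} \left(-34\right) = - \frac{2361096}{25}$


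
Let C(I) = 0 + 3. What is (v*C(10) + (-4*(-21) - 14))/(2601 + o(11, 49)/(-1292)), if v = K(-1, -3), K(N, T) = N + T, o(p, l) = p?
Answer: 74936/3360481 ≈ 0.022299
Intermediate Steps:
C(I) = 3
v = -4 (v = -1 - 3 = -4)
(v*C(10) + (-4*(-21) - 14))/(2601 + o(11, 49)/(-1292)) = (-4*3 + (-4*(-21) - 14))/(2601 + 11/(-1292)) = (-12 + (84 - 14))/(2601 + 11*(-1/1292)) = (-12 + 70)/(2601 - 11/1292) = 58/(3360481/1292) = 58*(1292/3360481) = 74936/3360481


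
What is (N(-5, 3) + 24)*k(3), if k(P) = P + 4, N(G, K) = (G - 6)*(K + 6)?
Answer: -525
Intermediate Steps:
N(G, K) = (-6 + G)*(6 + K)
k(P) = 4 + P
(N(-5, 3) + 24)*k(3) = ((-36 - 6*3 + 6*(-5) - 5*3) + 24)*(4 + 3) = ((-36 - 18 - 30 - 15) + 24)*7 = (-99 + 24)*7 = -75*7 = -525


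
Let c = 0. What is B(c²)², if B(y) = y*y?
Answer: 0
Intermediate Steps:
B(y) = y²
B(c²)² = ((0²)²)² = (0²)² = 0² = 0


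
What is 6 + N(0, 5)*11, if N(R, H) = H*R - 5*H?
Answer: -269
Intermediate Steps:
N(R, H) = -5*H + H*R
6 + N(0, 5)*11 = 6 + (5*(-5 + 0))*11 = 6 + (5*(-5))*11 = 6 - 25*11 = 6 - 275 = -269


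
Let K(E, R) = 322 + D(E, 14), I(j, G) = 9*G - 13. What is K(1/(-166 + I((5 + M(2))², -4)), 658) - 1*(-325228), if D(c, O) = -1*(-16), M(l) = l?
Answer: 325566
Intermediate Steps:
D(c, O) = 16
I(j, G) = -13 + 9*G
K(E, R) = 338 (K(E, R) = 322 + 16 = 338)
K(1/(-166 + I((5 + M(2))², -4)), 658) - 1*(-325228) = 338 - 1*(-325228) = 338 + 325228 = 325566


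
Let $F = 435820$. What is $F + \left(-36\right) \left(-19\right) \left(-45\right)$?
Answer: $405040$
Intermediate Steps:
$F + \left(-36\right) \left(-19\right) \left(-45\right) = 435820 + \left(-36\right) \left(-19\right) \left(-45\right) = 435820 + 684 \left(-45\right) = 435820 - 30780 = 405040$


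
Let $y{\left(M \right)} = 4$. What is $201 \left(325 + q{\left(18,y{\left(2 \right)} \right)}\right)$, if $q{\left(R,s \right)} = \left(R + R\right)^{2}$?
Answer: $325821$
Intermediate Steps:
$q{\left(R,s \right)} = 4 R^{2}$ ($q{\left(R,s \right)} = \left(2 R\right)^{2} = 4 R^{2}$)
$201 \left(325 + q{\left(18,y{\left(2 \right)} \right)}\right) = 201 \left(325 + 4 \cdot 18^{2}\right) = 201 \left(325 + 4 \cdot 324\right) = 201 \left(325 + 1296\right) = 201 \cdot 1621 = 325821$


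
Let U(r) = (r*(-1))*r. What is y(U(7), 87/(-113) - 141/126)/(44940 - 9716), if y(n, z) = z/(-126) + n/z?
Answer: 139146733009/188837066547360 ≈ 0.00073686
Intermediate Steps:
U(r) = -r² (U(r) = (-r)*r = -r²)
y(n, z) = -z/126 + n/z (y(n, z) = z*(-1/126) + n/z = -z/126 + n/z)
y(U(7), 87/(-113) - 141/126)/(44940 - 9716) = (-(87/(-113) - 141/126)/126 + (-1*7²)/(87/(-113) - 141/126))/(44940 - 9716) = (-(87*(-1/113) - 141*1/126)/126 + (-1*49)/(87*(-1/113) - 141*1/126))/35224 = (-(-87/113 - 47/42)/126 - 49/(-87/113 - 47/42))*(1/35224) = (-1/126*(-8965/4746) - 49/(-8965/4746))*(1/35224) = (8965/597996 - 49*(-4746/8965))*(1/35224) = (8965/597996 + 232554/8965)*(1/35224) = (139146733009/5361034140)*(1/35224) = 139146733009/188837066547360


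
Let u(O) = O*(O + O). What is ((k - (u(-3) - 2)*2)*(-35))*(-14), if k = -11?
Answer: -21070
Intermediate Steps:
u(O) = 2*O² (u(O) = O*(2*O) = 2*O²)
((k - (u(-3) - 2)*2)*(-35))*(-14) = ((-11 - (2*(-3)² - 2)*2)*(-35))*(-14) = ((-11 - (2*9 - 2)*2)*(-35))*(-14) = ((-11 - (18 - 2)*2)*(-35))*(-14) = ((-11 - 16*2)*(-35))*(-14) = ((-11 - 1*32)*(-35))*(-14) = ((-11 - 32)*(-35))*(-14) = -43*(-35)*(-14) = 1505*(-14) = -21070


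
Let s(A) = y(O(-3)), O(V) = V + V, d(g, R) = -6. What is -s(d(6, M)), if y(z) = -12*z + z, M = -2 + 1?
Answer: -66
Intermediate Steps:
M = -1
O(V) = 2*V
y(z) = -11*z
s(A) = 66 (s(A) = -22*(-3) = -11*(-6) = 66)
-s(d(6, M)) = -1*66 = -66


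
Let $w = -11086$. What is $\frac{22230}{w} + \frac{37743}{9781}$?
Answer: $\frac{100493634}{54216083} \approx 1.8536$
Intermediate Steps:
$\frac{22230}{w} + \frac{37743}{9781} = \frac{22230}{-11086} + \frac{37743}{9781} = 22230 \left(- \frac{1}{11086}\right) + 37743 \cdot \frac{1}{9781} = - \frac{11115}{5543} + \frac{37743}{9781} = \frac{100493634}{54216083}$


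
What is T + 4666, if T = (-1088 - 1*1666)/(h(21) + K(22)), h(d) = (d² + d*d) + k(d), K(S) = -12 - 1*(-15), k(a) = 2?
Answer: 4135988/887 ≈ 4662.9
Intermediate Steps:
K(S) = 3 (K(S) = -12 + 15 = 3)
h(d) = 2 + 2*d² (h(d) = (d² + d*d) + 2 = (d² + d²) + 2 = 2*d² + 2 = 2 + 2*d²)
T = -2754/887 (T = (-1088 - 1*1666)/((2 + 2*21²) + 3) = (-1088 - 1666)/((2 + 2*441) + 3) = -2754/((2 + 882) + 3) = -2754/(884 + 3) = -2754/887 ≈ -3.1048)
T + 4666 = -2754/887 + 4666 = 4135988/887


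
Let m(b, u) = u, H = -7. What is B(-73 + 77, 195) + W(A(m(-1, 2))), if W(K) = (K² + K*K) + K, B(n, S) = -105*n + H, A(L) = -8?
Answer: -307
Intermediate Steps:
B(n, S) = -7 - 105*n (B(n, S) = -105*n - 7 = -7 - 105*n)
W(K) = K + 2*K² (W(K) = (K² + K²) + K = 2*K² + K = K + 2*K²)
B(-73 + 77, 195) + W(A(m(-1, 2))) = (-7 - 105*(-73 + 77)) - 8*(1 + 2*(-8)) = (-7 - 105*4) - 8*(1 - 16) = (-7 - 420) - 8*(-15) = -427 + 120 = -307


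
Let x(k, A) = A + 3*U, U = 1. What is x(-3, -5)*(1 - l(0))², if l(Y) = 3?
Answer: -8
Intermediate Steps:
x(k, A) = 3 + A (x(k, A) = A + 3*1 = A + 3 = 3 + A)
x(-3, -5)*(1 - l(0))² = (3 - 5)*(1 - 1*3)² = -2*(1 - 3)² = -2*(-2)² = -2*4 = -8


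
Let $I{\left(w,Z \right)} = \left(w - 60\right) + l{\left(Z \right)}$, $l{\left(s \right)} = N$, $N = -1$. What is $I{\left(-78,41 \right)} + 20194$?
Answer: $20055$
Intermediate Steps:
$l{\left(s \right)} = -1$
$I{\left(w,Z \right)} = -61 + w$ ($I{\left(w,Z \right)} = \left(w - 60\right) - 1 = \left(-60 + w\right) - 1 = -61 + w$)
$I{\left(-78,41 \right)} + 20194 = \left(-61 - 78\right) + 20194 = -139 + 20194 = 20055$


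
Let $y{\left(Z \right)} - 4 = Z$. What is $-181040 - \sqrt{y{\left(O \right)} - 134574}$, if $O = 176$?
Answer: $-181040 - i \sqrt{134394} \approx -1.8104 \cdot 10^{5} - 366.6 i$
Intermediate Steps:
$y{\left(Z \right)} = 4 + Z$
$-181040 - \sqrt{y{\left(O \right)} - 134574} = -181040 - \sqrt{\left(4 + 176\right) - 134574} = -181040 - \sqrt{180 - 134574} = -181040 - \sqrt{-134394} = -181040 - i \sqrt{134394}$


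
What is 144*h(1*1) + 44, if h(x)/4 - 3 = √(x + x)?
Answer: 1772 + 576*√2 ≈ 2586.6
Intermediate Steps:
h(x) = 12 + 4*√2*√x (h(x) = 12 + 4*√(x + x) = 12 + 4*√(2*x) = 12 + 4*(√2*√x) = 12 + 4*√2*√x)
144*h(1*1) + 44 = 144*(12 + 4*√2*√(1*1)) + 44 = 144*(12 + 4*√2*√1) + 44 = 144*(12 + 4*√2*1) + 44 = 144*(12 + 4*√2) + 44 = (1728 + 576*√2) + 44 = 1772 + 576*√2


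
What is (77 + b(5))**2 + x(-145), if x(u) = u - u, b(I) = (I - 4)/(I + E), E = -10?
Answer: 147456/25 ≈ 5898.2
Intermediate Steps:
b(I) = (-4 + I)/(-10 + I) (b(I) = (I - 4)/(I - 10) = (-4 + I)/(-10 + I))
x(u) = 0
(77 + b(5))**2 + x(-145) = (77 + (-4 + 5)/(-10 + 5))**2 + 0 = (77 + 1/(-5))**2 + 0 = (77 - 1/5*1)**2 + 0 = (77 - 1/5)**2 + 0 = (384/5)**2 + 0 = 147456/25 + 0 = 147456/25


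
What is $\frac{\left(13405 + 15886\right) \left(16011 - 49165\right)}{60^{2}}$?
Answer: $- \frac{485556907}{1800} \approx -2.6975 \cdot 10^{5}$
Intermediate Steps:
$\frac{\left(13405 + 15886\right) \left(16011 - 49165\right)}{60^{2}} = \frac{29291 \left(-33154\right)}{3600} = \left(-971113814\right) \frac{1}{3600} = - \frac{485556907}{1800}$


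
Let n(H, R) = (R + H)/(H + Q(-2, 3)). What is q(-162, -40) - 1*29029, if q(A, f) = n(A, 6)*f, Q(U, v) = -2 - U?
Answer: -784823/27 ≈ -29068.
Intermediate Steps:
n(H, R) = (H + R)/H (n(H, R) = (R + H)/(H + (-2 - 1*(-2))) = (H + R)/(H + (-2 + 2)) = (H + R)/(H + 0) = (H + R)/H)
q(A, f) = f*(6 + A)/A (q(A, f) = ((A + 6)/A)*f = ((6 + A)/A)*f = f*(6 + A)/A)
q(-162, -40) - 1*29029 = -40*(6 - 162)/(-162) - 1*29029 = -40*(-1/162)*(-156) - 29029 = -1040/27 - 29029 = -784823/27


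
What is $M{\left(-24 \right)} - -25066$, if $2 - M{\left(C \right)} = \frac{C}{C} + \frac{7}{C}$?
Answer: $\frac{601615}{24} \approx 25067.0$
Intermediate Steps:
$M{\left(C \right)} = 1 - \frac{7}{C}$ ($M{\left(C \right)} = 2 - \left(\frac{C}{C} + \frac{7}{C}\right) = 2 - \left(1 + \frac{7}{C}\right) = 1 - \frac{7}{C}$)
$M{\left(-24 \right)} - -25066 = \frac{-7 - 24}{-24} - -25066 = \left(- \frac{1}{24}\right) \left(-31\right) + 25066 = \frac{31}{24} + 25066 = \frac{601615}{24}$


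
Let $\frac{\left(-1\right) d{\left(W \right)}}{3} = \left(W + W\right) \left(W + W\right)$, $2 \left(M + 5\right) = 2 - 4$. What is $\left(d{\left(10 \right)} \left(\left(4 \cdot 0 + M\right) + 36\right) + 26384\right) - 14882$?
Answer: $-24498$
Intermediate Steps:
$M = -6$ ($M = -5 + \frac{2 - 4}{2} = -5 + \frac{1}{2} \left(-2\right) = -5 - 1 = -6$)
$d{\left(W \right)} = - 12 W^{2}$ ($d{\left(W \right)} = - 3 \left(W + W\right) \left(W + W\right) = - 3 \cdot 2 W 2 W = - 3 \cdot 4 W^{2} = - 12 W^{2}$)
$\left(d{\left(10 \right)} \left(\left(4 \cdot 0 + M\right) + 36\right) + 26384\right) - 14882 = \left(- 12 \cdot 10^{2} \left(\left(4 \cdot 0 - 6\right) + 36\right) + 26384\right) - 14882 = \left(\left(-12\right) 100 \left(\left(0 - 6\right) + 36\right) + 26384\right) - 14882 = \left(- 1200 \left(-6 + 36\right) + 26384\right) - 14882 = \left(\left(-1200\right) 30 + 26384\right) - 14882 = \left(-36000 + 26384\right) - 14882 = -9616 - 14882 = -24498$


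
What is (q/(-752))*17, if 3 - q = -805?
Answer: -1717/94 ≈ -18.266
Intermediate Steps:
q = 808 (q = 3 - 1*(-805) = 3 + 805 = 808)
(q/(-752))*17 = (808/(-752))*17 = (808*(-1/752))*17 = -101/94*17 = -1717/94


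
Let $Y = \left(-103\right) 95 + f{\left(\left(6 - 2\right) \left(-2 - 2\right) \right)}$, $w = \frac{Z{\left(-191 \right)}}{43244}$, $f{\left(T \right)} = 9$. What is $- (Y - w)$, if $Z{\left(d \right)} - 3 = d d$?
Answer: $\frac{105697457}{10811} \approx 9776.8$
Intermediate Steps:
$Z{\left(d \right)} = 3 + d^{2}$ ($Z{\left(d \right)} = 3 + d d = 3 + d^{2}$)
$w = \frac{9121}{10811}$ ($w = \frac{3 + \left(-191\right)^{2}}{43244} = \left(3 + 36481\right) \frac{1}{43244} = 36484 \cdot \frac{1}{43244} = \frac{9121}{10811} \approx 0.84368$)
$Y = -9776$ ($Y = \left(-103\right) 95 + 9 = -9785 + 9 = -9776$)
$- (Y - w) = - (-9776 - \frac{9121}{10811}) = \left(-1\right) \left(- \frac{105697457}{10811}\right) = \frac{105697457}{10811}$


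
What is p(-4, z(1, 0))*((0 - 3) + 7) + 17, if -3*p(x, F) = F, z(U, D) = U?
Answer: 47/3 ≈ 15.667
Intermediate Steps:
p(x, F) = -F/3
p(-4, z(1, 0))*((0 - 3) + 7) + 17 = (-⅓*1)*((0 - 3) + 7) + 17 = -(-3 + 7)/3 + 17 = -⅓*4 + 17 = -4/3 + 17 = 47/3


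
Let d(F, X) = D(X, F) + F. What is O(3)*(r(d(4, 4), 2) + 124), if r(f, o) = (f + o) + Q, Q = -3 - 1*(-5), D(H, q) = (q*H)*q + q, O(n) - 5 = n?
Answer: 1600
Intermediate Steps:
O(n) = 5 + n
D(H, q) = q + H*q**2 (D(H, q) = (H*q)*q + q = H*q**2 + q = q + H*q**2)
Q = 2 (Q = -3 + 5 = 2)
d(F, X) = F + F*(1 + F*X) (d(F, X) = F*(1 + X*F) + F = F*(1 + F*X) + F = F + F*(1 + F*X))
r(f, o) = 2 + f + o (r(f, o) = (f + o) + 2 = 2 + f + o)
O(3)*(r(d(4, 4), 2) + 124) = (5 + 3)*((2 + 4*(2 + 4*4) + 2) + 124) = 8*((2 + 4*(2 + 16) + 2) + 124) = 8*((2 + 4*18 + 2) + 124) = 8*((2 + 72 + 2) + 124) = 8*(76 + 124) = 8*200 = 1600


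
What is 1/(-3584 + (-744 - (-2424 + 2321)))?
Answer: -1/4225 ≈ -0.00023669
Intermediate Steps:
1/(-3584 + (-744 - (-2424 + 2321))) = 1/(-3584 + (-744 - 1*(-103))) = 1/(-3584 + (-744 + 103)) = 1/(-3584 - 641) = 1/(-4225) = -1/4225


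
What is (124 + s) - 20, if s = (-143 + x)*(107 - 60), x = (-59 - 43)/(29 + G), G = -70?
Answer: -266503/41 ≈ -6500.1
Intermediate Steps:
x = 102/41 (x = (-59 - 43)/(29 - 70) = -102/(-41) = -102*(-1/41) = 102/41 ≈ 2.4878)
s = -270767/41 (s = (-143 + 102/41)*(107 - 60) = -5761/41*47 = -270767/41 ≈ -6604.1)
(124 + s) - 20 = (124 - 270767/41) - 20 = -265683/41 - 20 = -266503/41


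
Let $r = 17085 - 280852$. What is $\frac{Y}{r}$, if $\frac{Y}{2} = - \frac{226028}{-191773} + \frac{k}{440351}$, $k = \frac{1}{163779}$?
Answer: $- \frac{32602390120091570}{3648086472032861020239} \approx -8.9368 \cdot 10^{-6}$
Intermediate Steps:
$k = \frac{1}{163779} \approx 6.1058 \cdot 10^{-6}$
$Y = \frac{32602390120091570}{13830716018428617}$ ($Y = 2 \left(- \frac{226028}{-191773} + \frac{1}{163779 \cdot 440351}\right) = 2 \left(\left(-226028\right) \left(- \frac{1}{191773}\right) + \frac{1}{163779} \cdot \frac{1}{440351}\right) = 2 \left(\frac{226028}{191773} + \frac{1}{72120246429}\right) = 2 \cdot \frac{16301195060045785}{13830716018428617} = \frac{32602390120091570}{13830716018428617} \approx 2.3572$)
$r = -263767$ ($r = 17085 - 280852 = -263767$)
$\frac{Y}{r} = \frac{32602390120091570}{13830716018428617 \left(-263767\right)} = \frac{32602390120091570}{13830716018428617} \left(- \frac{1}{263767}\right) = - \frac{32602390120091570}{3648086472032861020239}$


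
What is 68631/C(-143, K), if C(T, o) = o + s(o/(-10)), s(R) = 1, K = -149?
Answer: -68631/148 ≈ -463.72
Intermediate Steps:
C(T, o) = 1 + o (C(T, o) = o + 1 = 1 + o)
68631/C(-143, K) = 68631/(1 - 149) = 68631/(-148) = 68631*(-1/148) = -68631/148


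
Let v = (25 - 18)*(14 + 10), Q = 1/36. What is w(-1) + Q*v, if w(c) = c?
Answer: 11/3 ≈ 3.6667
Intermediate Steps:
Q = 1/36 ≈ 0.027778
v = 168 (v = 7*24 = 168)
w(-1) + Q*v = -1 + (1/36)*168 = -1 + 14/3 = 11/3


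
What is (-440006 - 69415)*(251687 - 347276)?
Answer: 48695043969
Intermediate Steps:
(-440006 - 69415)*(251687 - 347276) = -509421*(-95589) = 48695043969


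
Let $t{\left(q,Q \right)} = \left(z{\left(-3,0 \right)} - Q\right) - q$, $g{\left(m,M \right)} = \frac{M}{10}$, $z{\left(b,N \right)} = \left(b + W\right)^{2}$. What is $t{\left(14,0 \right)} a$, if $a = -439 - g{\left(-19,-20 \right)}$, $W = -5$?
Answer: $-21850$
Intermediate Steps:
$z{\left(b,N \right)} = \left(-5 + b\right)^{2}$ ($z{\left(b,N \right)} = \left(b - 5\right)^{2} = \left(-5 + b\right)^{2}$)
$g{\left(m,M \right)} = \frac{M}{10}$ ($g{\left(m,M \right)} = M \frac{1}{10} = \frac{M}{10}$)
$t{\left(q,Q \right)} = 64 - Q - q$ ($t{\left(q,Q \right)} = \left(\left(-5 - 3\right)^{2} - Q\right) - q = \left(\left(-8\right)^{2} - Q\right) - q = \left(64 - Q\right) - q = 64 - Q - q$)
$a = -437$ ($a = -439 - \frac{1}{10} \left(-20\right) = -439 - -2 = -439 + 2 = -437$)
$t{\left(14,0 \right)} a = \left(64 - 0 - 14\right) \left(-437\right) = \left(64 + 0 - 14\right) \left(-437\right) = 50 \left(-437\right) = -21850$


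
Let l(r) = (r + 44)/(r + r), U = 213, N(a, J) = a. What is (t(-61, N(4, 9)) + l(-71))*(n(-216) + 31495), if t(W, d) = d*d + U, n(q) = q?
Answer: 1017975055/142 ≈ 7.1688e+6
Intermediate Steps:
l(r) = (44 + r)/(2*r) (l(r) = (44 + r)/((2*r)) = (44 + r)*(1/(2*r)) = (44 + r)/(2*r))
t(W, d) = 213 + d**2 (t(W, d) = d*d + 213 = d**2 + 213 = 213 + d**2)
(t(-61, N(4, 9)) + l(-71))*(n(-216) + 31495) = ((213 + 4**2) + (1/2)*(44 - 71)/(-71))*(-216 + 31495) = ((213 + 16) + (1/2)*(-1/71)*(-27))*31279 = (229 + 27/142)*31279 = (32545/142)*31279 = 1017975055/142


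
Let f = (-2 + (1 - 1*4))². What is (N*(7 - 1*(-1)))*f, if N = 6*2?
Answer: 2400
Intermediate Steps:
N = 12
f = 25 (f = (-2 + (1 - 4))² = (-2 - 3)² = (-5)² = 25)
(N*(7 - 1*(-1)))*f = (12*(7 - 1*(-1)))*25 = (12*(7 + 1))*25 = (12*8)*25 = 96*25 = 2400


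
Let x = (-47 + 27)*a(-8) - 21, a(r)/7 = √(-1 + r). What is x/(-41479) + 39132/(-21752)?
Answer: -405674859/225562802 + 420*I/41479 ≈ -1.7985 + 0.010126*I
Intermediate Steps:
a(r) = 7*√(-1 + r)
x = -21 - 420*I (x = (-47 + 27)*(7*√(-1 - 8)) - 21 = -140*√(-9) - 21 = -140*3*I - 21 = -420*I - 21 = -21 - 420*I ≈ -21.0 - 420.0*I)
x/(-41479) + 39132/(-21752) = (-21 - 420*I)/(-41479) + 39132/(-21752) = (-21 - 420*I)*(-1/41479) + 39132*(-1/21752) = (21/41479 + 420*I/41479) - 9783/5438 = -405674859/225562802 + 420*I/41479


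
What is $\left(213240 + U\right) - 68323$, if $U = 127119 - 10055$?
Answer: $261981$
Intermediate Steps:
$U = 117064$ ($U = 127119 - 10055 = 117064$)
$\left(213240 + U\right) - 68323 = \left(213240 + 117064\right) - 68323 = 330304 - 68323 = 261981$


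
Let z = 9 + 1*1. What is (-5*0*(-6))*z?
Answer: 0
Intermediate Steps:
z = 10 (z = 9 + 1 = 10)
(-5*0*(-6))*z = (-5*0*(-6))*10 = (0*(-6))*10 = 0*10 = 0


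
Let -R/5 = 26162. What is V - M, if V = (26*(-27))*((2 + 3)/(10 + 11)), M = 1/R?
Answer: -153047693/915670 ≈ -167.14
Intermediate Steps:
R = -130810 (R = -5*26162 = -130810)
M = -1/130810 (M = 1/(-130810) = -1/130810 ≈ -7.6447e-6)
V = -1170/7 (V = -3510/21 = -702*5/21 = -1170/7 ≈ -167.14)
V - M = -1170/7 - 1*(-1/130810) = -1170/7 + 1/130810 = -153047693/915670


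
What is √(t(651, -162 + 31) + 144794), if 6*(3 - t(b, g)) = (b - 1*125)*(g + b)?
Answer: √892893/3 ≈ 314.98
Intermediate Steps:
t(b, g) = 3 - (-125 + b)*(b + g)/6 (t(b, g) = 3 - (b - 1*125)*(g + b)/6 = 3 - (b - 125)*(b + g)/6 = 3 - (-125 + b)*(b + g)/6)
√(t(651, -162 + 31) + 144794) = √((3 - ⅙*651² + (125/6)*651 + 125*(-162 + 31)/6 - ⅙*651*(-162 + 31)) + 144794) = √((3 - ⅙*423801 + 27125/2 + (125/6)*(-131) - ⅙*651*(-131)) + 144794) = √((3 - 141267/2 + 27125/2 - 16375/6 + 28427/2) + 144794) = √(-136751/3 + 144794) = √(297631/3) = √892893/3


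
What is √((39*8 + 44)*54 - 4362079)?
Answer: 281*I*√55 ≈ 2084.0*I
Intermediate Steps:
√((39*8 + 44)*54 - 4362079) = √((312 + 44)*54 - 4362079) = √(356*54 - 4362079) = √(19224 - 4362079) = √(-4342855) = 281*I*√55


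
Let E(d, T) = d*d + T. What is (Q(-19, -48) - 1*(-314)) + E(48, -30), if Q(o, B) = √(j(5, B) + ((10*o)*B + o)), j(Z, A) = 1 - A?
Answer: 2588 + 5*√366 ≈ 2683.7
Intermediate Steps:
Q(o, B) = √(1 + o - B + 10*B*o) (Q(o, B) = √((1 - B) + ((10*o)*B + o)) = √((1 - B) + (10*B*o + o)) = √((1 - B) + (o + 10*B*o)) = √(1 + o - B + 10*B*o))
E(d, T) = T + d² (E(d, T) = d² + T = T + d²)
(Q(-19, -48) - 1*(-314)) + E(48, -30) = (√(1 - 19 - 1*(-48) + 10*(-48)*(-19)) - 1*(-314)) + (-30 + 48²) = (√(1 - 19 + 48 + 9120) + 314) + (-30 + 2304) = (√9150 + 314) + 2274 = (5*√366 + 314) + 2274 = (314 + 5*√366) + 2274 = 2588 + 5*√366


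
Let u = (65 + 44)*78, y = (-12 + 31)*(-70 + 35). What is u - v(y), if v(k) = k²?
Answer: -433723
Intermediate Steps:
y = -665 (y = 19*(-35) = -665)
u = 8502 (u = 109*78 = 8502)
u - v(y) = 8502 - 1*(-665)² = 8502 - 1*442225 = 8502 - 442225 = -433723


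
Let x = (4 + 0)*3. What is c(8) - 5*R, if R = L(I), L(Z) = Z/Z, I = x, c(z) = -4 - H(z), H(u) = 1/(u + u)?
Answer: -145/16 ≈ -9.0625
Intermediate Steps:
H(u) = 1/(2*u)
c(z) = -4 - 1/(2*z)
x = 12 (x = 4*3 = 12)
I = 12
L(Z) = 1
R = 1
c(8) - 5*R = (-4 - ½/8) - 5*1 = (-4 - ½*⅛) - 5 = (-4 - 1/16) - 5 = -65/16 - 5 = -145/16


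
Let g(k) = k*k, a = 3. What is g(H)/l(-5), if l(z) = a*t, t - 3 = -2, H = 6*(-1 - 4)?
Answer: 300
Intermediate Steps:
H = -30 (H = 6*(-5) = -30)
t = 1 (t = 3 - 2 = 1)
g(k) = k**2
l(z) = 3 (l(z) = 3*1 = 3)
g(H)/l(-5) = (-30)**2/3 = 900*(1/3) = 300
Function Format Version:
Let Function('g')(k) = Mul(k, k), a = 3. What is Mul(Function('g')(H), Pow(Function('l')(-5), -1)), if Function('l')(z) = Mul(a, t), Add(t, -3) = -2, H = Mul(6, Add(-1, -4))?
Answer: 300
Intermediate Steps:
H = -30 (H = Mul(6, -5) = -30)
t = 1 (t = Add(3, -2) = 1)
Function('g')(k) = Pow(k, 2)
Function('l')(z) = 3 (Function('l')(z) = Mul(3, 1) = 3)
Mul(Function('g')(H), Pow(Function('l')(-5), -1)) = Mul(Pow(-30, 2), Pow(3, -1)) = Mul(900, Rational(1, 3)) = 300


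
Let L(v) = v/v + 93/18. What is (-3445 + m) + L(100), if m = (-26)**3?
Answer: -126089/6 ≈ -21015.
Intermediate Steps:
m = -17576
L(v) = 37/6 (L(v) = 1 + 93*(1/18) = 1 + 31/6 = 37/6)
(-3445 + m) + L(100) = (-3445 - 17576) + 37/6 = -21021 + 37/6 = -126089/6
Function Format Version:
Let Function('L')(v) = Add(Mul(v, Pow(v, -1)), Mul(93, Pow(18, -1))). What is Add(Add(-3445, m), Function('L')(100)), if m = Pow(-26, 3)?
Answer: Rational(-126089, 6) ≈ -21015.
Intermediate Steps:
m = -17576
Function('L')(v) = Rational(37, 6) (Function('L')(v) = Add(1, Mul(93, Rational(1, 18))) = Add(1, Rational(31, 6)) = Rational(37, 6))
Add(Add(-3445, m), Function('L')(100)) = Add(Add(-3445, -17576), Rational(37, 6)) = Add(-21021, Rational(37, 6)) = Rational(-126089, 6)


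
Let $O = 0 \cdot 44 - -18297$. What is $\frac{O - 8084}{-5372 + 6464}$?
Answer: $\frac{1459}{156} \approx 9.3526$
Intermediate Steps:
$O = 18297$ ($O = 0 + 18297 = 18297$)
$\frac{O - 8084}{-5372 + 6464} = \frac{18297 - 8084}{-5372 + 6464} = \frac{10213}{1092} = 10213 \cdot \frac{1}{1092} = \frac{1459}{156}$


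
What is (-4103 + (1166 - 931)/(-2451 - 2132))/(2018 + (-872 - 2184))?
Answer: 9402142/2378577 ≈ 3.9528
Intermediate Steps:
(-4103 + (1166 - 931)/(-2451 - 2132))/(2018 + (-872 - 2184)) = (-4103 + 235/(-4583))/(2018 - 3056) = (-4103 + 235*(-1/4583))/(-1038) = (-4103 - 235/4583)*(-1/1038) = -18804284/4583*(-1/1038) = 9402142/2378577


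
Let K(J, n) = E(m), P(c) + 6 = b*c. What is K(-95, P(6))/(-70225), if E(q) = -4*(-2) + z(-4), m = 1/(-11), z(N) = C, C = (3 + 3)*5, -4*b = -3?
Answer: -38/70225 ≈ -0.00054112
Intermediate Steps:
b = ¾ (b = -¼*(-3) = ¾ ≈ 0.75000)
C = 30 (C = 6*5 = 30)
z(N) = 30
P(c) = -6 + 3*c/4
m = -1/11 ≈ -0.090909
E(q) = 38 (E(q) = -4*(-2) + 30 = 8 + 30 = 38)
K(J, n) = 38
K(-95, P(6))/(-70225) = 38/(-70225) = 38*(-1/70225) = -38/70225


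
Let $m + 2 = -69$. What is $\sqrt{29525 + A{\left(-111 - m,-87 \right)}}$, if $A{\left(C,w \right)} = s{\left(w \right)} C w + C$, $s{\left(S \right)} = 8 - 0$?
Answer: $5 \sqrt{2293} \approx 239.43$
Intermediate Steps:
$s{\left(S \right)} = 8$ ($s{\left(S \right)} = 8 + 0 = 8$)
$m = -71$ ($m = -2 - 69 = -71$)
$A{\left(C,w \right)} = C + 8 C w$ ($A{\left(C,w \right)} = 8 C w + C = C + 8 C w$)
$\sqrt{29525 + A{\left(-111 - m,-87 \right)}} = \sqrt{29525 + \left(-111 - -71\right) \left(1 + 8 \left(-87\right)\right)} = \sqrt{29525 + \left(-111 + 71\right) \left(1 - 696\right)} = \sqrt{29525 - -27800} = \sqrt{29525 + 27800} = \sqrt{57325} = 5 \sqrt{2293}$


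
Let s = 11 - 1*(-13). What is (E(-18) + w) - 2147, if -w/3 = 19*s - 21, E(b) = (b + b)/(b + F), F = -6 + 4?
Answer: -17251/5 ≈ -3450.2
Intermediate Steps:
s = 24 (s = 11 + 13 = 24)
F = -2
E(b) = 2*b/(-2 + b) (E(b) = (b + b)/(b - 2) = (2*b)/(-2 + b) = 2*b/(-2 + b))
w = -1305 (w = -3*(19*24 - 21) = -3*(456 - 21) = -3*435 = -1305)
(E(-18) + w) - 2147 = (2*(-18)/(-2 - 18) - 1305) - 2147 = (2*(-18)/(-20) - 1305) - 2147 = (2*(-18)*(-1/20) - 1305) - 2147 = (9/5 - 1305) - 2147 = -6516/5 - 2147 = -17251/5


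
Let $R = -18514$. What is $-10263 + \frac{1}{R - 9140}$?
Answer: $- \frac{283813003}{27654} \approx -10263.0$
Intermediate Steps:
$-10263 + \frac{1}{R - 9140} = -10263 + \frac{1}{-18514 - 9140} = -10263 + \frac{1}{-27654} = -10263 - \frac{1}{27654} = - \frac{283813003}{27654}$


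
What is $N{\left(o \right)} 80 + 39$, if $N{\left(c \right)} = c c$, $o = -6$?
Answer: $2919$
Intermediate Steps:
$N{\left(c \right)} = c^{2}$
$N{\left(o \right)} 80 + 39 = \left(-6\right)^{2} \cdot 80 + 39 = 36 \cdot 80 + 39 = 2880 + 39 = 2919$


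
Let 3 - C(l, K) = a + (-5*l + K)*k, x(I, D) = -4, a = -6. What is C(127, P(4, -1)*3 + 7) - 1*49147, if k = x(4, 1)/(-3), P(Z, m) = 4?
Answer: -144950/3 ≈ -48317.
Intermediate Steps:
k = 4/3 (k = -4/(-3) = -4*(-⅓) = 4/3 ≈ 1.3333)
C(l, K) = 9 - 4*K/3 + 20*l/3 (C(l, K) = 3 - (-6 + (-5*l + K)*(4/3)) = 3 - (-6 + (K - 5*l)*(4/3)) = 3 - (-6 + (-20*l/3 + 4*K/3)) = 3 - (-6 - 20*l/3 + 4*K/3) = 3 + (6 - 4*K/3 + 20*l/3) = 9 - 4*K/3 + 20*l/3)
C(127, P(4, -1)*3 + 7) - 1*49147 = (9 - 4*(4*3 + 7)/3 + (20/3)*127) - 1*49147 = (9 - 4*(12 + 7)/3 + 2540/3) - 49147 = (9 - 4/3*19 + 2540/3) - 49147 = (9 - 76/3 + 2540/3) - 49147 = 2491/3 - 49147 = -144950/3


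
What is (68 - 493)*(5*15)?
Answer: -31875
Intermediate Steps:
(68 - 493)*(5*15) = -425*75 = -31875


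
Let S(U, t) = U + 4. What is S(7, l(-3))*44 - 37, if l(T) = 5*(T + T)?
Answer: 447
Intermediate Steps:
l(T) = 10*T (l(T) = 5*(2*T) = 10*T)
S(U, t) = 4 + U
S(7, l(-3))*44 - 37 = (4 + 7)*44 - 37 = 11*44 - 37 = 484 - 37 = 447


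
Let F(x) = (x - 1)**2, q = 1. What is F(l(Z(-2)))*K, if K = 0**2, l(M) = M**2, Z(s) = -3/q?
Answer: 0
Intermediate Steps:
Z(s) = -3 (Z(s) = -3/1 = -3*1 = -3)
K = 0
F(x) = (-1 + x)**2
F(l(Z(-2)))*K = (-1 + (-3)**2)**2*0 = (-1 + 9)**2*0 = 8**2*0 = 64*0 = 0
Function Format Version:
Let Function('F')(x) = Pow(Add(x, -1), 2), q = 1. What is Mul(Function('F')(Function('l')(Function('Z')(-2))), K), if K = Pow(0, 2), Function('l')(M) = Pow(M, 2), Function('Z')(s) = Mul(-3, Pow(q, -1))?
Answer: 0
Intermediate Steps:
Function('Z')(s) = -3 (Function('Z')(s) = Mul(-3, Pow(1, -1)) = Mul(-3, 1) = -3)
K = 0
Function('F')(x) = Pow(Add(-1, x), 2)
Mul(Function('F')(Function('l')(Function('Z')(-2))), K) = Mul(Pow(Add(-1, Pow(-3, 2)), 2), 0) = Mul(Pow(Add(-1, 9), 2), 0) = Mul(Pow(8, 2), 0) = Mul(64, 0) = 0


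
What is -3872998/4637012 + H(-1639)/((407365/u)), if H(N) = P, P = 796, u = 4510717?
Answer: 8323878183411257/944478196690 ≈ 8813.2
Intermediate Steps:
H(N) = 796
-3872998/4637012 + H(-1639)/((407365/u)) = -3872998/4637012 + 796/((407365/4510717)) = -3872998*1/4637012 + 796/((407365*(1/4510717))) = -1936499/2318506 + 796/(407365/4510717) = -1936499/2318506 + 796*(4510717/407365) = -1936499/2318506 + 3590530732/407365 = 8323878183411257/944478196690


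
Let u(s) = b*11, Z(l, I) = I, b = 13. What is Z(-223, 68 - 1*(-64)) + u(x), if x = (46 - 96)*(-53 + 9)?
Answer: 275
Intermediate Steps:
x = 2200 (x = -50*(-44) = 2200)
u(s) = 143 (u(s) = 13*11 = 143)
Z(-223, 68 - 1*(-64)) + u(x) = (68 - 1*(-64)) + 143 = (68 + 64) + 143 = 132 + 143 = 275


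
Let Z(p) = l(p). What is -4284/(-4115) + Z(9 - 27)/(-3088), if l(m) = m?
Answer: 6651531/6353560 ≈ 1.0469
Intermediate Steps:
Z(p) = p
-4284/(-4115) + Z(9 - 27)/(-3088) = -4284/(-4115) + (9 - 27)/(-3088) = -4284*(-1/4115) - 18*(-1/3088) = 4284/4115 + 9/1544 = 6651531/6353560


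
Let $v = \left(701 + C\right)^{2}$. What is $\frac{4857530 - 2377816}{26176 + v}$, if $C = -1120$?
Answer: $\frac{2479714}{201737} \approx 12.292$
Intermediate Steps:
$v = 175561$ ($v = \left(701 - 1120\right)^{2} = \left(-419\right)^{2} = 175561$)
$\frac{4857530 - 2377816}{26176 + v} = \frac{4857530 - 2377816}{26176 + 175561} = \frac{2479714}{201737}$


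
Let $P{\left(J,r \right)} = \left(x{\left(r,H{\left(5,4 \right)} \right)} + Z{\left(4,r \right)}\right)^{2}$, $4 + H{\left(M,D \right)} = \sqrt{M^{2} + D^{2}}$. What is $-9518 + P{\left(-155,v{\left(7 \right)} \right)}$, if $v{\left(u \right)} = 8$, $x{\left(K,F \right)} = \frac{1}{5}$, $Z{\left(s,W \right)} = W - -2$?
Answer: $- \frac{235349}{25} \approx -9414.0$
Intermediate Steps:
$Z{\left(s,W \right)} = 2 + W$ ($Z{\left(s,W \right)} = W + 2 = 2 + W$)
$H{\left(M,D \right)} = -4 + \sqrt{D^{2} + M^{2}}$ ($H{\left(M,D \right)} = -4 + \sqrt{M^{2} + D^{2}} = -4 + \sqrt{D^{2} + M^{2}}$)
$x{\left(K,F \right)} = \frac{1}{5}$
$P{\left(J,r \right)} = \left(\frac{11}{5} + r\right)^{2}$ ($P{\left(J,r \right)} = \left(\frac{1}{5} + \left(2 + r\right)\right)^{2} = \left(\frac{11}{5} + r\right)^{2}$)
$-9518 + P{\left(-155,v{\left(7 \right)} \right)} = -9518 + \frac{\left(11 + 5 \cdot 8\right)^{2}}{25} = -9518 + \frac{\left(11 + 40\right)^{2}}{25} = -9518 + \frac{51^{2}}{25} = -9518 + \frac{1}{25} \cdot 2601 = -9518 + \frac{2601}{25} = - \frac{235349}{25}$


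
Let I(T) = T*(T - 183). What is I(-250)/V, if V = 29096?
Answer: 54125/14548 ≈ 3.7204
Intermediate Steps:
I(T) = T*(-183 + T)
I(-250)/V = -250*(-183 - 250)/29096 = -250*(-433)*(1/29096) = 108250*(1/29096) = 54125/14548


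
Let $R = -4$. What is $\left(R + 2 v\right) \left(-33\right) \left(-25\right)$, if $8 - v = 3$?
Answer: $4950$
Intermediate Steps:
$v = 5$ ($v = 8 - 3 = 5$)
$\left(R + 2 v\right) \left(-33\right) \left(-25\right) = \left(-4 + 2 \cdot 5\right) \left(-33\right) \left(-25\right) = \left(-4 + 10\right) \left(-33\right) \left(-25\right) = 6 \left(-33\right) \left(-25\right) = \left(-198\right) \left(-25\right) = 4950$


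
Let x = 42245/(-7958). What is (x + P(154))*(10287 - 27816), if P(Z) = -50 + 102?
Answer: -6513268059/7958 ≈ -8.1846e+5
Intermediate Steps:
P(Z) = 52
x = -42245/7958 (x = 42245*(-1/7958) = -42245/7958 ≈ -5.3085)
(x + P(154))*(10287 - 27816) = (-42245/7958 + 52)*(10287 - 27816) = (371571/7958)*(-17529) = -6513268059/7958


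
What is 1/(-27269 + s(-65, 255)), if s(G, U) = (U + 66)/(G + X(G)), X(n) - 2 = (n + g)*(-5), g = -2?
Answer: -272/7416847 ≈ -3.6673e-5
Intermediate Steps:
X(n) = 12 - 5*n (X(n) = 2 + (n - 2)*(-5) = 2 + (-2 + n)*(-5) = 2 + (10 - 5*n) = 12 - 5*n)
s(G, U) = (66 + U)/(12 - 4*G) (s(G, U) = (U + 66)/(G + (12 - 5*G)) = (66 + U)/(12 - 4*G))
1/(-27269 + s(-65, 255)) = 1/(-27269 + (-66 - 1*255)/(4*(-3 - 65))) = 1/(-27269 + (¼)*(-66 - 255)/(-68)) = 1/(-27269 + (¼)*(-1/68)*(-321)) = 1/(-27269 + 321/272) = 1/(-7416847/272) = -272/7416847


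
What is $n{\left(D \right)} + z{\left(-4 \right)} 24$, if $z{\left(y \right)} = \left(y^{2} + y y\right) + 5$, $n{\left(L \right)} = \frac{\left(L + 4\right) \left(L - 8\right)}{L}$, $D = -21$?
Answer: $\frac{18155}{21} \approx 864.52$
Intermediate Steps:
$n{\left(L \right)} = \frac{\left(-8 + L\right) \left(4 + L\right)}{L}$ ($n{\left(L \right)} = \frac{\left(4 + L\right) \left(-8 + L\right)}{L} = \frac{\left(-8 + L\right) \left(4 + L\right)}{L}$)
$z{\left(y \right)} = 5 + 2 y^{2}$ ($z{\left(y \right)} = \left(y^{2} + y^{2}\right) + 5 = 2 y^{2} + 5 = 5 + 2 y^{2}$)
$n{\left(D \right)} + z{\left(-4 \right)} 24 = \left(-4 - 21 - \frac{32}{-21}\right) + \left(5 + 2 \left(-4\right)^{2}\right) 24 = \left(-4 - 21 - - \frac{32}{21}\right) + \left(5 + 2 \cdot 16\right) 24 = \left(-4 - 21 + \frac{32}{21}\right) + \left(5 + 32\right) 24 = - \frac{493}{21} + 37 \cdot 24 = - \frac{493}{21} + 888 = \frac{18155}{21}$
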